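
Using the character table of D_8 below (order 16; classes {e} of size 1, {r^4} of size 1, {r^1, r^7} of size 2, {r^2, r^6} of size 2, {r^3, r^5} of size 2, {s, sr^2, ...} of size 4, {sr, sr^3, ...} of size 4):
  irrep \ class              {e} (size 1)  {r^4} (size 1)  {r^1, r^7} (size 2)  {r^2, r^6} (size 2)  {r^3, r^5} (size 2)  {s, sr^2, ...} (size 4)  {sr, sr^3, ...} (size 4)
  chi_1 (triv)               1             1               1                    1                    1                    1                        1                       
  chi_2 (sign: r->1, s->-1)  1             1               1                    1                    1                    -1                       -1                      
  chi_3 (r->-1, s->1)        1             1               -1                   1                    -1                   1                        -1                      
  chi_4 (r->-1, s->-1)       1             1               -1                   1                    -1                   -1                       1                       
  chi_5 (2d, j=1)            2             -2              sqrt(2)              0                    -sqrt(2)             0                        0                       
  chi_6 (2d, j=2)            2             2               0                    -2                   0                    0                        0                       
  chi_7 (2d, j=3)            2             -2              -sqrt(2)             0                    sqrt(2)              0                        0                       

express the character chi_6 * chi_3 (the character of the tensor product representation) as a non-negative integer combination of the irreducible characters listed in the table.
chi_6 tensor chi_3 = chi_6 (all other irreducibles have multiplicity 0).

Proof sketch: The character of a tensor product is the pointwise product (chi_6 * chi_3)(C) = chi_6(C) * chi_3(C):
  {e}: (2)*(1), {r^4}: (2)*(1), {r^1, r^7}: (0)*(-1), {r^2, r^6}: (-2)*(1), {r^3, r^5}: (0)*(-1), {s, sr^2, ...}: (0)*(1), {sr, sr^3, ...}: (0)*(-1)
so (chi_6 * chi_3) takes values
  {e} -> 2, {r^4} -> 2, {r^1, r^7} -> 0, {r^2, r^6} -> -2, {r^3, r^5} -> 0, {s, sr^2, ...} -> 0, {sr, sr^3, ...} -> 0.
Now take the inner product of this character with each irreducible chi from the table, <chi_6*chi_3, chi> = (1/16) sum_C |C| (chi_6*chi_3)(C) conj(chi(C)):
  <chi_6*chi_3, chi_1> = (1/16)[1*(2)*conj(1) + 1*(2)*conj(1) + 2*(0)*conj(1) + 2*(-2)*conj(1) + 2*(0)*conj(1) + 4*(0)*conj(1) + 4*(0)*conj(1)]
      = (1/16)[(2) + (2) + (0) + (-4) + (0) + (0) + (0)] = 0/16 = 0
  <chi_6*chi_3, chi_2> = (1/16)[1*(2)*conj(1) + 1*(2)*conj(1) + 2*(0)*conj(1) + 2*(-2)*conj(1) + 2*(0)*conj(1) + 4*(0)*conj(-1) + 4*(0)*conj(-1)]
      = (1/16)[(2) + (2) + (0) + (-4) + (0) + (0) + (0)] = 0/16 = 0
  <chi_6*chi_3, chi_3> = (1/16)[1*(2)*conj(1) + 1*(2)*conj(1) + 2*(0)*conj(-1) + 2*(-2)*conj(1) + 2*(0)*conj(-1) + 4*(0)*conj(1) + 4*(0)*conj(-1)]
      = (1/16)[(2) + (2) + (0) + (-4) + (0) + (0) + (0)] = 0/16 = 0
  <chi_6*chi_3, chi_4> = (1/16)[1*(2)*conj(1) + 1*(2)*conj(1) + 2*(0)*conj(-1) + 2*(-2)*conj(1) + 2*(0)*conj(-1) + 4*(0)*conj(-1) + 4*(0)*conj(1)]
      = (1/16)[(2) + (2) + (0) + (-4) + (0) + (0) + (0)] = 0/16 = 0
  <chi_6*chi_3, chi_5> = (1/16)[1*(2)*conj(2) + 1*(2)*conj(-2) + 2*(0)*conj(sqrt(2)) + 2*(-2)*conj(0) + 2*(0)*conj(-sqrt(2)) + 4*(0)*conj(0) + 4*(0)*conj(0)]
      = (1/16)[(4) + (-4) + (0) + (0) + (0) + (0) + (0)] = 0/16 = 0
  <chi_6*chi_3, chi_6> = (1/16)[1*(2)*conj(2) + 1*(2)*conj(2) + 2*(0)*conj(0) + 2*(-2)*conj(-2) + 2*(0)*conj(0) + 4*(0)*conj(0) + 4*(0)*conj(0)]
      = (1/16)[(4) + (4) + (0) + (8) + (0) + (0) + (0)] = 16/16 = 1
  <chi_6*chi_3, chi_7> = (1/16)[1*(2)*conj(2) + 1*(2)*conj(-2) + 2*(0)*conj(-sqrt(2)) + 2*(-2)*conj(0) + 2*(0)*conj(sqrt(2)) + 4*(0)*conj(0) + 4*(0)*conj(0)]
      = (1/16)[(4) + (-4) + (0) + (0) + (0) + (0) + (0)] = 0/16 = 0
Hence the multiplicities are chi_6: 1. Dimension check: dim(chi_6)*dim(chi_3) = 2*1 = 2 and sum (mult * dim) = 1*2 = 2.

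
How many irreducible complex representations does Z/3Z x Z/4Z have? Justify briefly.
12

Working: The number of irreducible complex representations of a finite group equals its number of conjugacy classes. Z/3Z x Z/4Z is abelian of order 12, so every element is its own conjugacy class: 12 classes, so Z/3Z x Z/4Z (order 12) has exactly 12 irreducible complex representations.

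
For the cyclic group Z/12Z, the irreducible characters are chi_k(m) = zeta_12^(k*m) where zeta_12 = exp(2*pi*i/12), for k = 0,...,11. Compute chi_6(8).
chi_6(8) = zeta_12^48 = 1

Solution. chi_6(8) = zeta_12^(6*8) = zeta_12^48. Since zeta_12^12 = 1, this equals zeta_12^0 = exp(2*pi*i*0/12) = 1.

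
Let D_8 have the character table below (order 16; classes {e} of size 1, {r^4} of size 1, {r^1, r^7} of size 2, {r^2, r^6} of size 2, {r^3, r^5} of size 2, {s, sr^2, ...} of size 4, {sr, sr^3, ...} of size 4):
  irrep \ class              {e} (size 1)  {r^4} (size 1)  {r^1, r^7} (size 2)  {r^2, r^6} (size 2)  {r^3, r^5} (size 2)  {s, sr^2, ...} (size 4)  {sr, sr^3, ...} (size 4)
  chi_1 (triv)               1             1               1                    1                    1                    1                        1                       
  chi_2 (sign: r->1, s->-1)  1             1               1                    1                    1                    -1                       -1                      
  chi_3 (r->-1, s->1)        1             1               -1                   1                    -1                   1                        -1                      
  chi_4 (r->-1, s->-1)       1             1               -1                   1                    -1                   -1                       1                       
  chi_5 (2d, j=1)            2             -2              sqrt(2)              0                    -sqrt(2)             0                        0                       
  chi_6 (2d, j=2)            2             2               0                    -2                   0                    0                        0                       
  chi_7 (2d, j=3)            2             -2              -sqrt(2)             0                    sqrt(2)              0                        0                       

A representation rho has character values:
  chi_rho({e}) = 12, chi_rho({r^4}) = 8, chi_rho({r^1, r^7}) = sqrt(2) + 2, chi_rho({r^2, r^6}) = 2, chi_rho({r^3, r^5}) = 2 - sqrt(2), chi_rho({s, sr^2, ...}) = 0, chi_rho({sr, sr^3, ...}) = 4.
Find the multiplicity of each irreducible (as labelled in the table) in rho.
Multiplicities: chi_1: 3, chi_2: 1, chi_3: 0, chi_4: 2, chi_5: 1, chi_6: 2, chi_7: 0.

Derivation: Use <chi_rho, chi> = (1/|G|) sum_C |C| * chi_rho(C) * conj(chi(C)) with |G| = 16 for each irreducible chi in the table:
  <chi_rho, chi_1> = (1/16)[1*(12)*conj(1) + 1*(8)*conj(1) + 2*(sqrt(2) + 2)*conj(1) + 2*(2)*conj(1) + 2*(2 - sqrt(2))*conj(1) + 4*(0)*conj(1) + 4*(4)*conj(1)]
      = (1/16)[(12) + (8) + (2*sqrt(2) + 4) + (4) + (4 - 2*sqrt(2)) + (0) + (16)] = 48/16 = 3
  <chi_rho, chi_2> = (1/16)[1*(12)*conj(1) + 1*(8)*conj(1) + 2*(sqrt(2) + 2)*conj(1) + 2*(2)*conj(1) + 2*(2 - sqrt(2))*conj(1) + 4*(0)*conj(-1) + 4*(4)*conj(-1)]
      = (1/16)[(12) + (8) + (2*sqrt(2) + 4) + (4) + (4 - 2*sqrt(2)) + (0) + (-16)] = 16/16 = 1
  <chi_rho, chi_3> = (1/16)[1*(12)*conj(1) + 1*(8)*conj(1) + 2*(sqrt(2) + 2)*conj(-1) + 2*(2)*conj(1) + 2*(2 - sqrt(2))*conj(-1) + 4*(0)*conj(1) + 4*(4)*conj(-1)]
      = (1/16)[(12) + (8) + (-4 - 2*sqrt(2)) + (4) + (-4 + 2*sqrt(2)) + (0) + (-16)] = 0/16 = 0
  <chi_rho, chi_4> = (1/16)[1*(12)*conj(1) + 1*(8)*conj(1) + 2*(sqrt(2) + 2)*conj(-1) + 2*(2)*conj(1) + 2*(2 - sqrt(2))*conj(-1) + 4*(0)*conj(-1) + 4*(4)*conj(1)]
      = (1/16)[(12) + (8) + (-4 - 2*sqrt(2)) + (4) + (-4 + 2*sqrt(2)) + (0) + (16)] = 32/16 = 2
  <chi_rho, chi_5> = (1/16)[1*(12)*conj(2) + 1*(8)*conj(-2) + 2*(sqrt(2) + 2)*conj(sqrt(2)) + 2*(2)*conj(0) + 2*(2 - sqrt(2))*conj(-sqrt(2)) + 4*(0)*conj(0) + 4*(4)*conj(0)]
      = (1/16)[(24) + (-16) + (4 + 4*sqrt(2)) + (0) + (4 - 4*sqrt(2)) + (0) + (0)] = 16/16 = 1
  <chi_rho, chi_6> = (1/16)[1*(12)*conj(2) + 1*(8)*conj(2) + 2*(sqrt(2) + 2)*conj(0) + 2*(2)*conj(-2) + 2*(2 - sqrt(2))*conj(0) + 4*(0)*conj(0) + 4*(4)*conj(0)]
      = (1/16)[(24) + (16) + (0) + (-8) + (0) + (0) + (0)] = 32/16 = 2
  <chi_rho, chi_7> = (1/16)[1*(12)*conj(2) + 1*(8)*conj(-2) + 2*(sqrt(2) + 2)*conj(-sqrt(2)) + 2*(2)*conj(0) + 2*(2 - sqrt(2))*conj(sqrt(2)) + 4*(0)*conj(0) + 4*(4)*conj(0)]
      = (1/16)[(24) + (-16) + (-4*sqrt(2) - 4) + (0) + (-4 + 4*sqrt(2)) + (0) + (0)] = 0/16 = 0
Dimension check: dim(rho) = sum (mult * dim) = 3*1 + 1*1 + 0*1 + 2*1 + 1*2 + 2*2 + 0*2 = 12 = chi_rho(e) = 12.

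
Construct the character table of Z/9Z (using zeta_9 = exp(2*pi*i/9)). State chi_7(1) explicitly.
Character table of Z/9Z (irreps indexed chi_0,...,chi_8 with chi_k(m) = zeta_9^(k*m), zeta_9 = exp(2*pi*i/9)):
  irrep \ class  {0} (size 1)  {1} (size 1)    {2} (size 1)    {3} (size 1)    {4} (size 1)    {5} (size 1)    {6} (size 1)    {7} (size 1)    {8} (size 1)  
  chi_0          1             1               1               1               1               1               1               1               1             
  chi_1          1             exp(2*I*pi/9)   exp(4*I*pi/9)   exp(2*I*pi/3)   exp(8*I*pi/9)   exp(-8*I*pi/9)  exp(-2*I*pi/3)  exp(-4*I*pi/9)  exp(-2*I*pi/9)
  chi_2          1             exp(4*I*pi/9)   exp(8*I*pi/9)   exp(-2*I*pi/3)  exp(-2*I*pi/9)  exp(2*I*pi/9)   exp(2*I*pi/3)   exp(-8*I*pi/9)  exp(-4*I*pi/9)
  chi_3          1             exp(2*I*pi/3)   exp(-2*I*pi/3)  1               exp(2*I*pi/3)   exp(-2*I*pi/3)  1               exp(2*I*pi/3)   exp(-2*I*pi/3)
  chi_4          1             exp(8*I*pi/9)   exp(-2*I*pi/9)  exp(2*I*pi/3)   exp(-4*I*pi/9)  exp(4*I*pi/9)   exp(-2*I*pi/3)  exp(2*I*pi/9)   exp(-8*I*pi/9)
  chi_5          1             exp(-8*I*pi/9)  exp(2*I*pi/9)   exp(-2*I*pi/3)  exp(4*I*pi/9)   exp(-4*I*pi/9)  exp(2*I*pi/3)   exp(-2*I*pi/9)  exp(8*I*pi/9) 
  chi_6          1             exp(-2*I*pi/3)  exp(2*I*pi/3)   1               exp(-2*I*pi/3)  exp(2*I*pi/3)   1               exp(-2*I*pi/3)  exp(2*I*pi/3) 
  chi_7          1             exp(-4*I*pi/9)  exp(-8*I*pi/9)  exp(2*I*pi/3)   exp(2*I*pi/9)   exp(-2*I*pi/9)  exp(-2*I*pi/3)  exp(8*I*pi/9)   exp(4*I*pi/9) 
  chi_8          1             exp(-2*I*pi/9)  exp(-4*I*pi/9)  exp(-2*I*pi/3)  exp(-8*I*pi/9)  exp(8*I*pi/9)   exp(2*I*pi/3)   exp(4*I*pi/9)   exp(2*I*pi/9) 

Spot check: chi_7(1) = zeta_9^(7*1) = zeta_9^7 = exp(-4*I*pi/9).

Derivation: Z/9Z is abelian, so all 9 irreducible complex representations are 1-dimensional. They are given by chi_k(m) = zeta_9^(k*m) for k = 0,...,8. Row orthogonality: sum_m chi_k(m) conj(chi_l(m)) = 9 * [k = l].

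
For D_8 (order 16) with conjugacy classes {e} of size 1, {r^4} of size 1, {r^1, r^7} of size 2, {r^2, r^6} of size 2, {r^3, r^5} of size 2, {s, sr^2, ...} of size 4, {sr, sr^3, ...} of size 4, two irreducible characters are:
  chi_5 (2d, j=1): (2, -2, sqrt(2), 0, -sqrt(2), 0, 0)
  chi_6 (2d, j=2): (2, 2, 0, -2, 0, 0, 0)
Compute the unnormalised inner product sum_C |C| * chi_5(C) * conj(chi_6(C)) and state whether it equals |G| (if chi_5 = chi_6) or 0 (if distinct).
Sum = 0; so <chi_5, chi_6> = 0 (distinct irreducibles are orthogonal).

Proof sketch: Compute term by term over conjugacy classes (|C| * chi_5(C) * conj(chi_6(C))):
  1*(2)*conj(2) + 1*(-2)*conj(2) + 2*(sqrt(2))*conj(0) + 2*(0)*conj(-2) + 2*(-sqrt(2))*conj(0) + 4*(0)*conj(0) + 4*(0)*conj(0)
  = (4) + (-4) + (0) + (0) + (0) + (0) + (0)
  = 0.
Dividing by |G| = 16 gives 0/16 = 0, matching the row-orthogonality relation <chi_5, chi_6> = [chi_5 = chi_6].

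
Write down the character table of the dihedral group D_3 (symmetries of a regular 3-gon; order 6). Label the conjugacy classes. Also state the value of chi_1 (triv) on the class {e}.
Conjugacy classes: {e} of size 1, {r^1, r^2} of size 2, {s, sr, ..., sr^2} of size 3.
Character table:
  irrep \ class              {e} (size 1)  {r^1, r^2} (size 2)  {s, sr, ..., sr^2} (size 3)
  chi_1 (triv)               1             1                    1                          
  chi_2 (sign: r->1, s->-1)  1             1                    -1                         
  chi_3 (2d, j=1)            2             -1                   0                          

Spot check: chi_1 (triv) on {e} = 1.

Justification: D_3 has order 2*3 = 6 with 3 conjugacy classes, hence 3 irreducibles. Sum of squared dims 1 + 1 + 4 = 6 = |G|. Linear characters come from the abelianisation; the 2-dimensional irreps have character r^k -> 2*cos(2*pi*j*k/3), reflections -> 0.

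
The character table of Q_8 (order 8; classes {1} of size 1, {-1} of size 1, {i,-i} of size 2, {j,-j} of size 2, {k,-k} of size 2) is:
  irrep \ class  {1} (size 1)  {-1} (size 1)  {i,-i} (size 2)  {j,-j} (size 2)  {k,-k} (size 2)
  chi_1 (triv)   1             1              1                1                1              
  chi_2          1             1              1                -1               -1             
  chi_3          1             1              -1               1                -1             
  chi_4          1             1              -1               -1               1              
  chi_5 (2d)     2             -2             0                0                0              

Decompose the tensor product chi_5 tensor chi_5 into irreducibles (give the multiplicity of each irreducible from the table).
chi_5 tensor chi_5 = chi_1 + chi_2 + chi_3 + chi_4 (all other irreducibles have multiplicity 0).

Proof sketch: The character of a tensor product is the pointwise product (chi_5 * chi_5)(C) = chi_5(C) * chi_5(C):
  {1}: (2)*(2), {-1}: (-2)*(-2), {i,-i}: (0)*(0), {j,-j}: (0)*(0), {k,-k}: (0)*(0)
so (chi_5 * chi_5) takes values
  {1} -> 4, {-1} -> 4, {i,-i} -> 0, {j,-j} -> 0, {k,-k} -> 0.
Now take the inner product of this character with each irreducible chi from the table, <chi_5*chi_5, chi> = (1/8) sum_C |C| (chi_5*chi_5)(C) conj(chi(C)):
  <chi_5*chi_5, chi_1> = (1/8)[1*(4)*conj(1) + 1*(4)*conj(1) + 2*(0)*conj(1) + 2*(0)*conj(1) + 2*(0)*conj(1)]
      = (1/8)[(4) + (4) + (0) + (0) + (0)] = 8/8 = 1
  <chi_5*chi_5, chi_2> = (1/8)[1*(4)*conj(1) + 1*(4)*conj(1) + 2*(0)*conj(1) + 2*(0)*conj(-1) + 2*(0)*conj(-1)]
      = (1/8)[(4) + (4) + (0) + (0) + (0)] = 8/8 = 1
  <chi_5*chi_5, chi_3> = (1/8)[1*(4)*conj(1) + 1*(4)*conj(1) + 2*(0)*conj(-1) + 2*(0)*conj(1) + 2*(0)*conj(-1)]
      = (1/8)[(4) + (4) + (0) + (0) + (0)] = 8/8 = 1
  <chi_5*chi_5, chi_4> = (1/8)[1*(4)*conj(1) + 1*(4)*conj(1) + 2*(0)*conj(-1) + 2*(0)*conj(-1) + 2*(0)*conj(1)]
      = (1/8)[(4) + (4) + (0) + (0) + (0)] = 8/8 = 1
  <chi_5*chi_5, chi_5> = (1/8)[1*(4)*conj(2) + 1*(4)*conj(-2) + 2*(0)*conj(0) + 2*(0)*conj(0) + 2*(0)*conj(0)]
      = (1/8)[(8) + (-8) + (0) + (0) + (0)] = 0/8 = 0
Hence the multiplicities are chi_1: 1, chi_2: 1, chi_3: 1, chi_4: 1. Dimension check: dim(chi_5)*dim(chi_5) = 2*2 = 4 and sum (mult * dim) = 1*1 + 1*1 + 1*1 + 1*1 = 4.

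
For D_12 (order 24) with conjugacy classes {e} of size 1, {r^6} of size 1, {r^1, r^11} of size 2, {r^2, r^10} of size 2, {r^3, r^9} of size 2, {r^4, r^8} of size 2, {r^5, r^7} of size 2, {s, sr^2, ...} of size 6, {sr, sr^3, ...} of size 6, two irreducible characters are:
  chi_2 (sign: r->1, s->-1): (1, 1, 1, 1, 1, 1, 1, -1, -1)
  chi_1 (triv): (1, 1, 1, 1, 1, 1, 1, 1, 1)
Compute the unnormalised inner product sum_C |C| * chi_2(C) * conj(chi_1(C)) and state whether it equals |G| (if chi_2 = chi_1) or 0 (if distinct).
Sum = 0; so <chi_2, chi_1> = 0 (distinct irreducibles are orthogonal).

Argument: Compute term by term over conjugacy classes (|C| * chi_2(C) * conj(chi_1(C))):
  1*(1)*conj(1) + 1*(1)*conj(1) + 2*(1)*conj(1) + 2*(1)*conj(1) + 2*(1)*conj(1) + 2*(1)*conj(1) + 2*(1)*conj(1) + 6*(-1)*conj(1) + 6*(-1)*conj(1)
  = (1) + (1) + (2) + (2) + (2) + (2) + (2) + (-6) + (-6)
  = 0.
Dividing by |G| = 24 gives 0/24 = 0, matching the row-orthogonality relation <chi_2, chi_1> = [chi_2 = chi_1].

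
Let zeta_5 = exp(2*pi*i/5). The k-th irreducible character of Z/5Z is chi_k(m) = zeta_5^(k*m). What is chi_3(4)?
chi_3(4) = zeta_5^12 = exp(4*I*pi/5)

Reasoning: chi_3(4) = zeta_5^(3*4) = zeta_5^12. Since zeta_5^5 = 1, this equals zeta_5^2 = exp(2*pi*i*2/5) = exp(4*I*pi/5).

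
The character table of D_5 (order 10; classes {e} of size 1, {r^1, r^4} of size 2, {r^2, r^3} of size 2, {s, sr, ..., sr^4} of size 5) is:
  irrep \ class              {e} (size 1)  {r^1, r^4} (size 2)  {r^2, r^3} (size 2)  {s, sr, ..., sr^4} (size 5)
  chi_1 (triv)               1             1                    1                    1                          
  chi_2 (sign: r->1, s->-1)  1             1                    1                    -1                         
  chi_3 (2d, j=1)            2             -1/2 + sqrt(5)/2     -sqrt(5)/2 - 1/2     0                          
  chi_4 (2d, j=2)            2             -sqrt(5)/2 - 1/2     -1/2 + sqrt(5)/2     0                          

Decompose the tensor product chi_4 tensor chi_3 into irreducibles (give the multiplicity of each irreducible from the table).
chi_4 tensor chi_3 = chi_3 + chi_4 (all other irreducibles have multiplicity 0).

Solution. The character of a tensor product is the pointwise product (chi_4 * chi_3)(C) = chi_4(C) * chi_3(C):
  {e}: (2)*(2), {r^1, r^4}: (-sqrt(5)/2 - 1/2)*(-1/2 + sqrt(5)/2), {r^2, r^3}: (-1/2 + sqrt(5)/2)*(-sqrt(5)/2 - 1/2), {s, sr, ..., sr^4}: (0)*(0)
so (chi_4 * chi_3) takes values
  {e} -> 4, {r^1, r^4} -> -1, {r^2, r^3} -> -1, {s, sr, ..., sr^4} -> 0.
Now take the inner product of this character with each irreducible chi from the table, <chi_4*chi_3, chi> = (1/10) sum_C |C| (chi_4*chi_3)(C) conj(chi(C)):
  <chi_4*chi_3, chi_1> = (1/10)[1*(4)*conj(1) + 2*(-1)*conj(1) + 2*(-1)*conj(1) + 5*(0)*conj(1)]
      = (1/10)[(4) + (-2) + (-2) + (0)] = 0/10 = 0
  <chi_4*chi_3, chi_2> = (1/10)[1*(4)*conj(1) + 2*(-1)*conj(1) + 2*(-1)*conj(1) + 5*(0)*conj(-1)]
      = (1/10)[(4) + (-2) + (-2) + (0)] = 0/10 = 0
  <chi_4*chi_3, chi_3> = (1/10)[1*(4)*conj(2) + 2*(-1)*conj(-1/2 + sqrt(5)/2) + 2*(-1)*conj(-sqrt(5)/2 - 1/2) + 5*(0)*conj(0)]
      = (1/10)[(8) + (1 - sqrt(5)) + (1 + sqrt(5)) + (0)] = 10/10 = 1
  <chi_4*chi_3, chi_4> = (1/10)[1*(4)*conj(2) + 2*(-1)*conj(-sqrt(5)/2 - 1/2) + 2*(-1)*conj(-1/2 + sqrt(5)/2) + 5*(0)*conj(0)]
      = (1/10)[(8) + (1 + sqrt(5)) + (1 - sqrt(5)) + (0)] = 10/10 = 1
Hence the multiplicities are chi_3: 1, chi_4: 1. Dimension check: dim(chi_4)*dim(chi_3) = 2*2 = 4 and sum (mult * dim) = 1*2 + 1*2 = 4.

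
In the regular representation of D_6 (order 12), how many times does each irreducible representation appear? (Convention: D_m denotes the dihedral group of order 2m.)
Each irreducible V_i of dimension d_i appears with multiplicity d_i, i.e. rho_reg = (direct sum over all irreducibles V_i) d_i V_i. The irreducible dimensions for D_6 are 1, 1, 1, 1, 2, 2: 4 irreducibles of dimension 1, each with multiplicity 1; 2 irreducibles of dimension 2, each with multiplicity 2. Total dimension 4*1*1 + 2*2*2 = 12 = |G|.

Reasoning: General theorem: in the regular representation of a finite group G, each irreducible appears with multiplicity equal to its dimension. Check: dim(rho_reg) = sum d_i^2 = 1 + 1 + 1 + 1 + 4 + 4 = 12 = |G|.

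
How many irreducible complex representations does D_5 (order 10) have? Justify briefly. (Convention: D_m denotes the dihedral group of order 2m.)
4

Explanation: The number of irreducible complex representations of a finite group equals its number of conjugacy classes. D_5 has 4 conjugacy classes ((n+3)/2 for n odd), so D_5 (order 10) has exactly 4 irreducible complex representations.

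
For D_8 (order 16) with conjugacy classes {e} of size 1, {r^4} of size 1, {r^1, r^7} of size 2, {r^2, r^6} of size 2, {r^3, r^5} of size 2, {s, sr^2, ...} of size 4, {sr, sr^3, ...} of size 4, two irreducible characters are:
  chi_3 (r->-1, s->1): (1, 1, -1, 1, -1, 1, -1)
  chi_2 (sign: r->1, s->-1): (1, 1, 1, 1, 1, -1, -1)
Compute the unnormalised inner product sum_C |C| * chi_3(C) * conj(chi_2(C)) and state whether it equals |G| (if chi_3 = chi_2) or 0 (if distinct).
Sum = 0; so <chi_3, chi_2> = 0 (distinct irreducibles are orthogonal).

Argument: Compute term by term over conjugacy classes (|C| * chi_3(C) * conj(chi_2(C))):
  1*(1)*conj(1) + 1*(1)*conj(1) + 2*(-1)*conj(1) + 2*(1)*conj(1) + 2*(-1)*conj(1) + 4*(1)*conj(-1) + 4*(-1)*conj(-1)
  = (1) + (1) + (-2) + (2) + (-2) + (-4) + (4)
  = 0.
Dividing by |G| = 16 gives 0/16 = 0, matching the row-orthogonality relation <chi_3, chi_2> = [chi_3 = chi_2].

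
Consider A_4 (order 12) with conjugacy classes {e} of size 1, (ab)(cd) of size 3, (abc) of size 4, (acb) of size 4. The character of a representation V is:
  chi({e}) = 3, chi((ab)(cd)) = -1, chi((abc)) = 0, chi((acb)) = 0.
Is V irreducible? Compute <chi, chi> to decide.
Irreducible: <chi, chi> = 1.

Reasoning: <chi, chi> = (1/|G|) sum_C |C| * |chi(C)|^2 = (1/12)[1*|3|^2 + 3*|-1|^2 + 4*|0|^2 + 4*|0|^2]
  = (1/12)[(9) + (3) + (0) + (0)] = 12/12 = 1.
(Exp terms are combined using exp(i*s)*conj(exp(i*t)) = exp(i*(s-t)), and sums of them are collapsed using the identity that for every m > 1 the m distinct m-th roots of unity sum to 0, e.g. 1 + exp(2*I*pi/3) + exp(-2*I*pi/3) = 0.)
A character is irreducible iff <chi, chi> = 1, so this representation is irreducible.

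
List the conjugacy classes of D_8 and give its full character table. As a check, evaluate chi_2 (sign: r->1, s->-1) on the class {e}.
Conjugacy classes: {e} of size 1, {r^4} of size 1, {r^1, r^7} of size 2, {r^2, r^6} of size 2, {r^3, r^5} of size 2, {s, sr^2, ...} of size 4, {sr, sr^3, ...} of size 4.
Character table:
  irrep \ class              {e} (size 1)  {r^4} (size 1)  {r^1, r^7} (size 2)  {r^2, r^6} (size 2)  {r^3, r^5} (size 2)  {s, sr^2, ...} (size 4)  {sr, sr^3, ...} (size 4)
  chi_1 (triv)               1             1               1                    1                    1                    1                        1                       
  chi_2 (sign: r->1, s->-1)  1             1               1                    1                    1                    -1                       -1                      
  chi_3 (r->-1, s->1)        1             1               -1                   1                    -1                   1                        -1                      
  chi_4 (r->-1, s->-1)       1             1               -1                   1                    -1                   -1                       1                       
  chi_5 (2d, j=1)            2             -2              sqrt(2)              0                    -sqrt(2)             0                        0                       
  chi_6 (2d, j=2)            2             2               0                    -2                   0                    0                        0                       
  chi_7 (2d, j=3)            2             -2              -sqrt(2)             0                    sqrt(2)              0                        0                       

Spot check: chi_2 (sign: r->1, s->-1) on {e} = 1.

Details: D_8 has order 2*8 = 16 with 7 conjugacy classes, hence 7 irreducibles. Sum of squared dims 1 + 1 + 1 + 1 + 4 + 4 + 4 = 16 = |G|. Linear characters come from the abelianisation; the 2-dimensional irreps have character r^k -> 2*cos(2*pi*j*k/8), reflections -> 0.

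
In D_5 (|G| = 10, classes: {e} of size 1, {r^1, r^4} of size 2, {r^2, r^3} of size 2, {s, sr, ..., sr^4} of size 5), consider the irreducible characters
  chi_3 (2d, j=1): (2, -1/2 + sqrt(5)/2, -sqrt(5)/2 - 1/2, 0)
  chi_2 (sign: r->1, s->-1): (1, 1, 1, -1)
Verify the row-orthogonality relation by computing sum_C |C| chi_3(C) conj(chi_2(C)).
Sum = 0; so <chi_3, chi_2> = 0 (distinct irreducibles are orthogonal).

Working: Compute term by term over conjugacy classes (|C| * chi_3(C) * conj(chi_2(C))):
  1*(2)*conj(1) + 2*(-1/2 + sqrt(5)/2)*conj(1) + 2*(-sqrt(5)/2 - 1/2)*conj(1) + 5*(0)*conj(-1)
  = (2) + (-1 + sqrt(5)) + (-sqrt(5) - 1) + (0)
  = 0.
Dividing by |G| = 10 gives 0/10 = 0, matching the row-orthogonality relation <chi_3, chi_2> = [chi_3 = chi_2].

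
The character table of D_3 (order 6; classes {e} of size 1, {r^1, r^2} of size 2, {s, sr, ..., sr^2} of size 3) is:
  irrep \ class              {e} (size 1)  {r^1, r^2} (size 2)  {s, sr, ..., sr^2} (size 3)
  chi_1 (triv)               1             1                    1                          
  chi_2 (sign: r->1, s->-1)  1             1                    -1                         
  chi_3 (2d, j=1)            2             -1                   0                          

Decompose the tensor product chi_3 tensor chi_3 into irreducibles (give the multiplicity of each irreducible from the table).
chi_3 tensor chi_3 = chi_1 + chi_2 + chi_3 (all other irreducibles have multiplicity 0).

Solution. The character of a tensor product is the pointwise product (chi_3 * chi_3)(C) = chi_3(C) * chi_3(C):
  {e}: (2)*(2), {r^1, r^2}: (-1)*(-1), {s, sr, ..., sr^2}: (0)*(0)
so (chi_3 * chi_3) takes values
  {e} -> 4, {r^1, r^2} -> 1, {s, sr, ..., sr^2} -> 0.
Now take the inner product of this character with each irreducible chi from the table, <chi_3*chi_3, chi> = (1/6) sum_C |C| (chi_3*chi_3)(C) conj(chi(C)):
  <chi_3*chi_3, chi_1> = (1/6)[1*(4)*conj(1) + 2*(1)*conj(1) + 3*(0)*conj(1)]
      = (1/6)[(4) + (2) + (0)] = 6/6 = 1
  <chi_3*chi_3, chi_2> = (1/6)[1*(4)*conj(1) + 2*(1)*conj(1) + 3*(0)*conj(-1)]
      = (1/6)[(4) + (2) + (0)] = 6/6 = 1
  <chi_3*chi_3, chi_3> = (1/6)[1*(4)*conj(2) + 2*(1)*conj(-1) + 3*(0)*conj(0)]
      = (1/6)[(8) + (-2) + (0)] = 6/6 = 1
Hence the multiplicities are chi_1: 1, chi_2: 1, chi_3: 1. Dimension check: dim(chi_3)*dim(chi_3) = 2*2 = 4 and sum (mult * dim) = 1*1 + 1*1 + 1*2 = 4.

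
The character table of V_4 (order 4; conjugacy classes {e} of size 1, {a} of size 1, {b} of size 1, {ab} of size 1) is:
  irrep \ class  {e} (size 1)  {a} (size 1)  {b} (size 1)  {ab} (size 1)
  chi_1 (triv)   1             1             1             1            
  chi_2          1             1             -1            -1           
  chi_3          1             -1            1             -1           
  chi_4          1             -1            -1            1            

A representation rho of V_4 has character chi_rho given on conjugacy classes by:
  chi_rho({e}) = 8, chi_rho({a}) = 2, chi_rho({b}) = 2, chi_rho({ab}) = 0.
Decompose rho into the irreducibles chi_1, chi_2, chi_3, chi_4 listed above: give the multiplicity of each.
Multiplicities: chi_1: 3, chi_2: 2, chi_3: 2, chi_4: 1.

Solution. Use <chi_rho, chi> = (1/|G|) sum_C |C| * chi_rho(C) * conj(chi(C)) with |G| = 4 for each irreducible chi in the table:
  <chi_rho, chi_1> = (1/4)[1*(8)*conj(1) + 1*(2)*conj(1) + 1*(2)*conj(1) + 1*(0)*conj(1)]
      = (1/4)[(8) + (2) + (2) + (0)] = 12/4 = 3
  <chi_rho, chi_2> = (1/4)[1*(8)*conj(1) + 1*(2)*conj(1) + 1*(2)*conj(-1) + 1*(0)*conj(-1)]
      = (1/4)[(8) + (2) + (-2) + (0)] = 8/4 = 2
  <chi_rho, chi_3> = (1/4)[1*(8)*conj(1) + 1*(2)*conj(-1) + 1*(2)*conj(1) + 1*(0)*conj(-1)]
      = (1/4)[(8) + (-2) + (2) + (0)] = 8/4 = 2
  <chi_rho, chi_4> = (1/4)[1*(8)*conj(1) + 1*(2)*conj(-1) + 1*(2)*conj(-1) + 1*(0)*conj(1)]
      = (1/4)[(8) + (-2) + (-2) + (0)] = 4/4 = 1
Dimension check: dim(rho) = sum (mult * dim) = 3*1 + 2*1 + 2*1 + 1*1 = 8 = chi_rho(e) = 8.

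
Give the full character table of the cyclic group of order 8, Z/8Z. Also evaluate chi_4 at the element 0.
Character table of Z/8Z (irreps indexed chi_0,...,chi_7 with chi_k(m) = zeta_8^(k*m), zeta_8 = exp(2*pi*i/8)):
  irrep \ class  {0} (size 1)  {1} (size 1)    {2} (size 1)  {3} (size 1)    {4} (size 1)  {5} (size 1)    {6} (size 1)  {7} (size 1)  
  chi_0          1             1               1             1               1             1               1             1             
  chi_1          1             exp(I*pi/4)     I             exp(3*I*pi/4)   -1            exp(-3*I*pi/4)  -I            exp(-I*pi/4)  
  chi_2          1             I               -1            -I              1             I               -1            -I            
  chi_3          1             exp(3*I*pi/4)   -I            exp(I*pi/4)     -1            exp(-I*pi/4)    I             exp(-3*I*pi/4)
  chi_4          1             -1              1             -1              1             -1              1             -1            
  chi_5          1             exp(-3*I*pi/4)  I             exp(-I*pi/4)    -1            exp(I*pi/4)     -I            exp(3*I*pi/4) 
  chi_6          1             -I              -1            I               1             -I              -1            I             
  chi_7          1             exp(-I*pi/4)    -I            exp(-3*I*pi/4)  -1            exp(3*I*pi/4)   I             exp(I*pi/4)   

Spot check: chi_4(0) = zeta_8^(4*0) = zeta_8^0 = 1.

Why: Z/8Z is abelian, so all 8 irreducible complex representations are 1-dimensional. They are given by chi_k(m) = zeta_8^(k*m) for k = 0,...,7. Row orthogonality: sum_m chi_k(m) conj(chi_l(m)) = 8 * [k = l].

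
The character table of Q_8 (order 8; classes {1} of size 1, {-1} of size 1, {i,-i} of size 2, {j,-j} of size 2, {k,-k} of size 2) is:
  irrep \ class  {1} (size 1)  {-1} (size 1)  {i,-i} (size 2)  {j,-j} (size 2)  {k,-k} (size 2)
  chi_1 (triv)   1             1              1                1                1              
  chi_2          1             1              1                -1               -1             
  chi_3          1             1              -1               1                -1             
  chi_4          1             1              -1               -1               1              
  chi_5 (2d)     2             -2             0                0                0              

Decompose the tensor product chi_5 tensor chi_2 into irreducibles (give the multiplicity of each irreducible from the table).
chi_5 tensor chi_2 = chi_5 (all other irreducibles have multiplicity 0).

Proof sketch: The character of a tensor product is the pointwise product (chi_5 * chi_2)(C) = chi_5(C) * chi_2(C):
  {1}: (2)*(1), {-1}: (-2)*(1), {i,-i}: (0)*(1), {j,-j}: (0)*(-1), {k,-k}: (0)*(-1)
so (chi_5 * chi_2) takes values
  {1} -> 2, {-1} -> -2, {i,-i} -> 0, {j,-j} -> 0, {k,-k} -> 0.
Now take the inner product of this character with each irreducible chi from the table, <chi_5*chi_2, chi> = (1/8) sum_C |C| (chi_5*chi_2)(C) conj(chi(C)):
  <chi_5*chi_2, chi_1> = (1/8)[1*(2)*conj(1) + 1*(-2)*conj(1) + 2*(0)*conj(1) + 2*(0)*conj(1) + 2*(0)*conj(1)]
      = (1/8)[(2) + (-2) + (0) + (0) + (0)] = 0/8 = 0
  <chi_5*chi_2, chi_2> = (1/8)[1*(2)*conj(1) + 1*(-2)*conj(1) + 2*(0)*conj(1) + 2*(0)*conj(-1) + 2*(0)*conj(-1)]
      = (1/8)[(2) + (-2) + (0) + (0) + (0)] = 0/8 = 0
  <chi_5*chi_2, chi_3> = (1/8)[1*(2)*conj(1) + 1*(-2)*conj(1) + 2*(0)*conj(-1) + 2*(0)*conj(1) + 2*(0)*conj(-1)]
      = (1/8)[(2) + (-2) + (0) + (0) + (0)] = 0/8 = 0
  <chi_5*chi_2, chi_4> = (1/8)[1*(2)*conj(1) + 1*(-2)*conj(1) + 2*(0)*conj(-1) + 2*(0)*conj(-1) + 2*(0)*conj(1)]
      = (1/8)[(2) + (-2) + (0) + (0) + (0)] = 0/8 = 0
  <chi_5*chi_2, chi_5> = (1/8)[1*(2)*conj(2) + 1*(-2)*conj(-2) + 2*(0)*conj(0) + 2*(0)*conj(0) + 2*(0)*conj(0)]
      = (1/8)[(4) + (4) + (0) + (0) + (0)] = 8/8 = 1
Hence the multiplicities are chi_5: 1. Dimension check: dim(chi_5)*dim(chi_2) = 2*1 = 2 and sum (mult * dim) = 1*2 = 2.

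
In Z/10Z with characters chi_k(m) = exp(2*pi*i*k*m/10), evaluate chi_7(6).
chi_7(6) = zeta_10^42 = exp(2*I*pi/5)

chi_7(6) = zeta_10^(7*6) = zeta_10^42. Since zeta_10^10 = 1, this equals zeta_10^2 = exp(2*pi*i*2/10) = exp(2*I*pi/5).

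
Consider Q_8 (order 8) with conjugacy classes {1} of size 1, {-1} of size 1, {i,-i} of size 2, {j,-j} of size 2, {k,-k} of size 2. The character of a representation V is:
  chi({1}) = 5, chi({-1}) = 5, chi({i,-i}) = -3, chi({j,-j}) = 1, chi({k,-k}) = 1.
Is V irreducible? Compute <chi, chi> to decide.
Not irreducible (reducible): <chi, chi> = 9 > 1.

Details: <chi, chi> = (1/|G|) sum_C |C| * |chi(C)|^2 = (1/8)[1*|5|^2 + 1*|5|^2 + 2*|-3|^2 + 2*|1|^2 + 2*|1|^2]
  = (1/8)[(25) + (25) + (18) + (2) + (2)] = 72/8 = 9.
A character is irreducible iff <chi, chi> = 1, so this representation is reducible.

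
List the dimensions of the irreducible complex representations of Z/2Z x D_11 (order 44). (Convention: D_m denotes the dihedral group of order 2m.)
Dimensions: 1, 1, 1, 1, 2, 2, 2, 2, 2, 2, 2, 2, 2, 2

Proof sketch: There are 14 irreducibles (= number of conjugacy classes). Their dimensions d_i satisfy sum d_i^2 = |G| = 44: 1 + 1 + 1 + 1 + 4 + 4 + 4 + 4 + 4 + 4 + 4 + 4 + 4 + 4 = 44. (For the product with Z/2Z: each of the 2 1-dim characters of Z/2Z tensors with each irrep of D_11, giving 2 copies of each D_11-dimension.)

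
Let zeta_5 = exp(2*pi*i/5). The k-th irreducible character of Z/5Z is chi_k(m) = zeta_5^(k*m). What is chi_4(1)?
chi_4(1) = zeta_5^4 = exp(-2*I*pi/5)

Working: chi_4(1) = zeta_5^(4*1) = zeta_5^4. Since zeta_5^5 = 1, this equals zeta_5^4 = exp(2*pi*i*4/5) = exp(-2*I*pi/5).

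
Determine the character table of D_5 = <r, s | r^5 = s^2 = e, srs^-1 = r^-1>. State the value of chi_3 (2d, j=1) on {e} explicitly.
Conjugacy classes: {e} of size 1, {r^1, r^4} of size 2, {r^2, r^3} of size 2, {s, sr, ..., sr^4} of size 5.
Character table:
  irrep \ class              {e} (size 1)  {r^1, r^4} (size 2)  {r^2, r^3} (size 2)  {s, sr, ..., sr^4} (size 5)
  chi_1 (triv)               1             1                    1                    1                          
  chi_2 (sign: r->1, s->-1)  1             1                    1                    -1                         
  chi_3 (2d, j=1)            2             -1/2 + sqrt(5)/2     -sqrt(5)/2 - 1/2     0                          
  chi_4 (2d, j=2)            2             -sqrt(5)/2 - 1/2     -1/2 + sqrt(5)/2     0                          

Spot check: chi_3 (2d, j=1) on {e} = 2.

Reasoning: D_5 has order 2*5 = 10 with 4 conjugacy classes, hence 4 irreducibles. Sum of squared dims 1 + 1 + 4 + 4 = 10 = |G|. Linear characters come from the abelianisation; the 2-dimensional irreps have character r^k -> 2*cos(2*pi*j*k/5), reflections -> 0.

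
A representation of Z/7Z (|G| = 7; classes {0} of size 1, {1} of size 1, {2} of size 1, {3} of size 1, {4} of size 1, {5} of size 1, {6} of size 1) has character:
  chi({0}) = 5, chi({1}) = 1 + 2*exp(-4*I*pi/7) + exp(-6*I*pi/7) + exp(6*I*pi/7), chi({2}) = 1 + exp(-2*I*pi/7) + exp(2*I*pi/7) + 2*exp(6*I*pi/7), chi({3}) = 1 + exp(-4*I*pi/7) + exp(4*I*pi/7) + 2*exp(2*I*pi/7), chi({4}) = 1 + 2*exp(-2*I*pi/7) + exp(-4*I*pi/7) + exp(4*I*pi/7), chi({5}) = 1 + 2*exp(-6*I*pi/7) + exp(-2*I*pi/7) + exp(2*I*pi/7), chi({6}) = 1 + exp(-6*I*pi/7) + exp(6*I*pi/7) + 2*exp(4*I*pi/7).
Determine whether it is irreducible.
Not irreducible (reducible): <chi, chi> = 7 > 1.

Why: <chi, chi> = (1/|G|) sum_C |C| * |chi(C)|^2 = (1/7)[1*|5|^2 + 1*|1 + 2*exp(-4*I*pi/7) + exp(-6*I*pi/7) + exp(6*I*pi/7)|^2 + 1*|1 + exp(-2*I*pi/7) + exp(2*I*pi/7) + 2*exp(6*I*pi/7)|^2 + 1*|1 + exp(-4*I*pi/7) + exp(4*I*pi/7) + 2*exp(2*I*pi/7)|^2 + 1*|1 + 2*exp(-2*I*pi/7) + exp(-4*I*pi/7) + exp(4*I*pi/7)|^2 + 1*|1 + 2*exp(-6*I*pi/7) + exp(-2*I*pi/7) + exp(2*I*pi/7)|^2 + 1*|1 + exp(-6*I*pi/7) + exp(6*I*pi/7) + 2*exp(4*I*pi/7)|^2]
  = (1/7)[(25) + (7 + 4*exp(-4*I*pi/7) + 3*exp(-2*I*pi/7) + 2*exp(-6*I*pi/7) + 2*exp(6*I*pi/7) + 3*exp(2*I*pi/7) + 4*exp(4*I*pi/7)) + (7 + 3*exp(-4*I*pi/7) + 4*exp(-6*I*pi/7) + 2*exp(-2*I*pi/7) + 2*exp(2*I*pi/7) + 4*exp(6*I*pi/7) + 3*exp(4*I*pi/7)) + (7 + 4*exp(-2*I*pi/7) + 2*exp(-4*I*pi/7) + 3*exp(-6*I*pi/7) + 3*exp(6*I*pi/7) + 2*exp(4*I*pi/7) + 4*exp(2*I*pi/7)) + (7 + 4*exp(-2*I*pi/7) + 2*exp(-4*I*pi/7) + 3*exp(-6*I*pi/7) + 3*exp(6*I*pi/7) + 2*exp(4*I*pi/7) + 4*exp(2*I*pi/7)) + (7 + 3*exp(-4*I*pi/7) + 4*exp(-6*I*pi/7) + 2*exp(-2*I*pi/7) + 2*exp(2*I*pi/7) + 4*exp(6*I*pi/7) + 3*exp(4*I*pi/7)) + (7 + 4*exp(-4*I*pi/7) + 3*exp(-2*I*pi/7) + 2*exp(-6*I*pi/7) + 2*exp(6*I*pi/7) + 3*exp(2*I*pi/7) + 4*exp(4*I*pi/7))] = 49/7 = 7.
(Exp terms are combined using exp(i*s)*conj(exp(i*t)) = exp(i*(s-t)), and sums of them are collapsed using the identity that for every m > 1 the m distinct m-th roots of unity sum to 0, e.g. 1 + exp(2*I*pi/3) + exp(-2*I*pi/3) = 0.)
A character is irreducible iff <chi, chi> = 1, so this representation is reducible.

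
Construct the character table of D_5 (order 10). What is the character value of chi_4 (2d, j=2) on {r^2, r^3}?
Conjugacy classes: {e} of size 1, {r^1, r^4} of size 2, {r^2, r^3} of size 2, {s, sr, ..., sr^4} of size 5.
Character table:
  irrep \ class              {e} (size 1)  {r^1, r^4} (size 2)  {r^2, r^3} (size 2)  {s, sr, ..., sr^4} (size 5)
  chi_1 (triv)               1             1                    1                    1                          
  chi_2 (sign: r->1, s->-1)  1             1                    1                    -1                         
  chi_3 (2d, j=1)            2             -1/2 + sqrt(5)/2     -sqrt(5)/2 - 1/2     0                          
  chi_4 (2d, j=2)            2             -sqrt(5)/2 - 1/2     -1/2 + sqrt(5)/2     0                          

Spot check: chi_4 (2d, j=2) on {r^2, r^3} = -1/2 + sqrt(5)/2.

Solution. D_5 has order 2*5 = 10 with 4 conjugacy classes, hence 4 irreducibles. Sum of squared dims 1 + 1 + 4 + 4 = 10 = |G|. Linear characters come from the abelianisation; the 2-dimensional irreps have character r^k -> 2*cos(2*pi*j*k/5), reflections -> 0.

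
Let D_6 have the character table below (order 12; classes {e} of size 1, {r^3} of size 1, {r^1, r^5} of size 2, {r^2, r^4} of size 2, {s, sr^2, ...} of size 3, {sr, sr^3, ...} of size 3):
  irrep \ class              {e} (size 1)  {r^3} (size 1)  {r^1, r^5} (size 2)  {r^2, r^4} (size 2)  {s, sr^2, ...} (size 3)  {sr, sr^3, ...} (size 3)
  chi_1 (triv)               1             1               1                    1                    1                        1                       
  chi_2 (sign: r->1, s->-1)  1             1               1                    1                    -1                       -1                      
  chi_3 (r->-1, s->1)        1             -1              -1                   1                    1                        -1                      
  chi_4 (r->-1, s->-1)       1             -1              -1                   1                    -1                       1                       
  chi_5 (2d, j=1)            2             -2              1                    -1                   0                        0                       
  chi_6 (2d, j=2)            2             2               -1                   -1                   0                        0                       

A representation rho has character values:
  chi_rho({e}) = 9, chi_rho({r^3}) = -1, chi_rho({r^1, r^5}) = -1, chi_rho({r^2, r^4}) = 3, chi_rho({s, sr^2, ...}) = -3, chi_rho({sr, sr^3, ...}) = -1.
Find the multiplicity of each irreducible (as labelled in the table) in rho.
Multiplicities: chi_1: 0, chi_2: 2, chi_3: 1, chi_4: 2, chi_5: 1, chi_6: 1.

Why: Use <chi_rho, chi> = (1/|G|) sum_C |C| * chi_rho(C) * conj(chi(C)) with |G| = 12 for each irreducible chi in the table:
  <chi_rho, chi_1> = (1/12)[1*(9)*conj(1) + 1*(-1)*conj(1) + 2*(-1)*conj(1) + 2*(3)*conj(1) + 3*(-3)*conj(1) + 3*(-1)*conj(1)]
      = (1/12)[(9) + (-1) + (-2) + (6) + (-9) + (-3)] = 0/12 = 0
  <chi_rho, chi_2> = (1/12)[1*(9)*conj(1) + 1*(-1)*conj(1) + 2*(-1)*conj(1) + 2*(3)*conj(1) + 3*(-3)*conj(-1) + 3*(-1)*conj(-1)]
      = (1/12)[(9) + (-1) + (-2) + (6) + (9) + (3)] = 24/12 = 2
  <chi_rho, chi_3> = (1/12)[1*(9)*conj(1) + 1*(-1)*conj(-1) + 2*(-1)*conj(-1) + 2*(3)*conj(1) + 3*(-3)*conj(1) + 3*(-1)*conj(-1)]
      = (1/12)[(9) + (1) + (2) + (6) + (-9) + (3)] = 12/12 = 1
  <chi_rho, chi_4> = (1/12)[1*(9)*conj(1) + 1*(-1)*conj(-1) + 2*(-1)*conj(-1) + 2*(3)*conj(1) + 3*(-3)*conj(-1) + 3*(-1)*conj(1)]
      = (1/12)[(9) + (1) + (2) + (6) + (9) + (-3)] = 24/12 = 2
  <chi_rho, chi_5> = (1/12)[1*(9)*conj(2) + 1*(-1)*conj(-2) + 2*(-1)*conj(1) + 2*(3)*conj(-1) + 3*(-3)*conj(0) + 3*(-1)*conj(0)]
      = (1/12)[(18) + (2) + (-2) + (-6) + (0) + (0)] = 12/12 = 1
  <chi_rho, chi_6> = (1/12)[1*(9)*conj(2) + 1*(-1)*conj(2) + 2*(-1)*conj(-1) + 2*(3)*conj(-1) + 3*(-3)*conj(0) + 3*(-1)*conj(0)]
      = (1/12)[(18) + (-2) + (2) + (-6) + (0) + (0)] = 12/12 = 1
Dimension check: dim(rho) = sum (mult * dim) = 0*1 + 2*1 + 1*1 + 2*1 + 1*2 + 1*2 = 9 = chi_rho(e) = 9.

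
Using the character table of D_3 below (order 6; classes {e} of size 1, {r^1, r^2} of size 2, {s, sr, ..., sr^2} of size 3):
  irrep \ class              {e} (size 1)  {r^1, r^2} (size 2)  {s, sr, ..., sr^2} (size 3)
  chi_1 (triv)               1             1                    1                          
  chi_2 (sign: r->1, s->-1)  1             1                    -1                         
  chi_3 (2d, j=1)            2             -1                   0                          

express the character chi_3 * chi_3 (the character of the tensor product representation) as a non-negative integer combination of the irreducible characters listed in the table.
chi_3 tensor chi_3 = chi_1 + chi_2 + chi_3 (all other irreducibles have multiplicity 0).

Solution. The character of a tensor product is the pointwise product (chi_3 * chi_3)(C) = chi_3(C) * chi_3(C):
  {e}: (2)*(2), {r^1, r^2}: (-1)*(-1), {s, sr, ..., sr^2}: (0)*(0)
so (chi_3 * chi_3) takes values
  {e} -> 4, {r^1, r^2} -> 1, {s, sr, ..., sr^2} -> 0.
Now take the inner product of this character with each irreducible chi from the table, <chi_3*chi_3, chi> = (1/6) sum_C |C| (chi_3*chi_3)(C) conj(chi(C)):
  <chi_3*chi_3, chi_1> = (1/6)[1*(4)*conj(1) + 2*(1)*conj(1) + 3*(0)*conj(1)]
      = (1/6)[(4) + (2) + (0)] = 6/6 = 1
  <chi_3*chi_3, chi_2> = (1/6)[1*(4)*conj(1) + 2*(1)*conj(1) + 3*(0)*conj(-1)]
      = (1/6)[(4) + (2) + (0)] = 6/6 = 1
  <chi_3*chi_3, chi_3> = (1/6)[1*(4)*conj(2) + 2*(1)*conj(-1) + 3*(0)*conj(0)]
      = (1/6)[(8) + (-2) + (0)] = 6/6 = 1
Hence the multiplicities are chi_1: 1, chi_2: 1, chi_3: 1. Dimension check: dim(chi_3)*dim(chi_3) = 2*2 = 4 and sum (mult * dim) = 1*1 + 1*1 + 1*2 = 4.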